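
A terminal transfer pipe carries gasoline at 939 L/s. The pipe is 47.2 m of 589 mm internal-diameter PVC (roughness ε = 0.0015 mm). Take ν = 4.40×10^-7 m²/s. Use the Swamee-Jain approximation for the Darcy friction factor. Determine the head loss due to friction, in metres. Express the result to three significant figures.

h_f ≈ 0.450 m

V = 4Q/(πD²) = 4·0.939/(π·0.589²) = 3.446 m/s
Re = VD/ν = 3.446·0.589/4.40×10^-7 = 4.61×10^6 → turbulent
ε/D = 0.0015/589 = 2.55×10^-6
Swamee-Jain: f = 0.009282
h_f = f(L/D)V²/(2g) = 0.009282·(47.2/0.589)·3.446²/(2·9.81) = 0.4503 m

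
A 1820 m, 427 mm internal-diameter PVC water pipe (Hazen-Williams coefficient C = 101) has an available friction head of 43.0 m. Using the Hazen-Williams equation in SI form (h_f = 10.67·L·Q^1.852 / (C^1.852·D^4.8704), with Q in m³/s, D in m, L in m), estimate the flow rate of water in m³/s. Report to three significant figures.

Q ≈ 0.397 m³/s

Rearranging: Q = [h_f·C^1.852·D^4.8704 / (10.67·L)]^(1/1.852)
Q = [43.0·101^1.852·0.427^4.8704 / (10.67·1820)]^0.540 = 0.3972 m³/s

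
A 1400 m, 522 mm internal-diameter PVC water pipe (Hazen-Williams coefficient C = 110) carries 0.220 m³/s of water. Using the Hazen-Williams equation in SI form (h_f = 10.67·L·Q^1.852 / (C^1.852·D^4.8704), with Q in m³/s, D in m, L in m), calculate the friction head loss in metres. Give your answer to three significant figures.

h_f ≈ 3.56 m

h_f = 10.67·1400·0.220^1.852 / (110^1.852·0.522^4.8704) = 3.555 m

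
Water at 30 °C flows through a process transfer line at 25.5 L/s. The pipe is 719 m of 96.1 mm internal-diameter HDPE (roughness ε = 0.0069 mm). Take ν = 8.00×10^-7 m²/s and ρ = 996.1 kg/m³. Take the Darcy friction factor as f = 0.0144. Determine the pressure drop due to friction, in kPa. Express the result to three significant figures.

Δp ≈ 663 kPa

V = 4Q/(πD²) = 4·0.0255/(π·0.0961²) = 3.516 m/s
h_f = f(L/D)V²/(2g) = 0.01440·(719/0.0961)·3.516²/(2·9.81) = 67.87 m
Δp = ρg·h_f = 996.1·9.81·67.87 = 663.2 kPa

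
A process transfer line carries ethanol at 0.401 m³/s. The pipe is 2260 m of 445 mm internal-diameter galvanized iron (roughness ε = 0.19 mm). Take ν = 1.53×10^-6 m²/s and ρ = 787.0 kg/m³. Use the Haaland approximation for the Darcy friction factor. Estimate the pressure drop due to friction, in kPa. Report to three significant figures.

V = 4Q/(πD²) = 4·0.401/(π·0.445²) = 2.578 m/s
Re = VD/ν = 2.578·0.445/1.53×10^-6 = 7.50×10^5 → turbulent
ε/D = 0.19/445 = 4.27×10^-4
Haaland: f = 0.01680
h_f = f(L/D)V²/(2g) = 0.01680·(2260/0.445)·2.578²/(2·9.81) = 28.91 m
Δp = ρg·h_f = 787.0·9.81·28.91 = 223.2 kPa

Δp ≈ 223 kPa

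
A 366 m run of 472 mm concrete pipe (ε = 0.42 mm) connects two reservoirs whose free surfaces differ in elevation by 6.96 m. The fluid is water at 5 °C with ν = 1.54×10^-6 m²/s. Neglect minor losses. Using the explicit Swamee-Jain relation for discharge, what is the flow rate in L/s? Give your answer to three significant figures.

Swamee-Jain (Type II): Q = -0.965·√(gD⁵h_f/L)·ln[ε/(3.7D) + √(3.17ν²L/(gD³h_f))]
√(gD⁵h_f/L) = √(9.81·0.472⁵·6.96/366) = 0.06611
ε/(3.7D) = 2.40×10^-4; √(3.17ν²L/(gD³h_f)) = 1.96×10^-5
Q = -0.965·0.06611·ln(2.601×10^-4) = 0.5266 m³/s
Check: V = 3.01 m/s, Re = 9.22×10^5, f = 0.01954, h_f = 7.00 m ≈ 6.96 m ✓

Q ≈ 527 L/s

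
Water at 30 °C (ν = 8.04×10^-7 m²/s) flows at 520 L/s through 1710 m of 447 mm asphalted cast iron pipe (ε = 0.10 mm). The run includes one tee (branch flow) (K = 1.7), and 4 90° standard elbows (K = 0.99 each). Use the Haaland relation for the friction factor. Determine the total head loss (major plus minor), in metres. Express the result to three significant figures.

V = 4Q/(πD²) = 3.314 m/s; V²/2g = 0.5596 m
Re = 1.84×10^6, ε/D = 2.24×10^-4 → f = 0.01452 (Haaland)
Major: h_f = f(L/D)·V²/2g = 0.01452·3826·0.5596 = 31.08 m
Minor: ΣK = 5.66; h_m = ΣK·V²/2g = 3.167 m
Total H_L = 31.08 + 3.167 = 34.25 m

H_L ≈ 34.3 m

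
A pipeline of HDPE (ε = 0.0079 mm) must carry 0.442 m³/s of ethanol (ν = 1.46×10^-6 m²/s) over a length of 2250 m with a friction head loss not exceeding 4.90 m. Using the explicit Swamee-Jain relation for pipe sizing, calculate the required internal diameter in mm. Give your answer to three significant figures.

D ≈ 632 mm

Swamee-Jain (Type III): D = 0.66·[ε^1.25·(LQ²/(gh_f))^4.75 + ν·Q^9.4·(L/(gh_f))^5.2]^0.04
LQ²/(gh_f) = 9.145; L/(gh_f) = 46.81
Term 1 = ε^1.25·(…)^4.75 = 0.0154; Term 2 = ν·Q^9.4·(…)^5.2 = 0.329
D = 0.66·(0.0154 + 0.329)^0.04 = 0.6324 m = 632 mm
Check: V = 1.41 m/s, Re = 6.09×10^5, f = 0.01286, h_f = 4.62 m ≈ 4.90 m ✓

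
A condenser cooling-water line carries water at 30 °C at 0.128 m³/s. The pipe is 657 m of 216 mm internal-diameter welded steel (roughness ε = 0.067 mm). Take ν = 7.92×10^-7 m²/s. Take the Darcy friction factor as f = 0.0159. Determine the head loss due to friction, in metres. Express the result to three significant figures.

h_f ≈ 30.1 m

V = 4Q/(πD²) = 4·0.128/(π·0.216²) = 3.493 m/s
h_f = f(L/D)V²/(2g) = 0.01590·(657/0.216)·3.493²/(2·9.81) = 30.08 m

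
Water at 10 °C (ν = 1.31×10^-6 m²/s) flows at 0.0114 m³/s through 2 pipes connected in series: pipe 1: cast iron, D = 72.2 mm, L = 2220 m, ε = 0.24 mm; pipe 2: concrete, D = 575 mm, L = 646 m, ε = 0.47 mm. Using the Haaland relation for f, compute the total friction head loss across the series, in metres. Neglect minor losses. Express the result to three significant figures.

H ≈ 337 m

Pipe 1: V = 2.784 m/s, Re = 1.53×10^5, ε/D = 0.00332, f = 0.02772, h_1 = f(L/D)V²/2g = 336.8 m
Pipe 2: V = 0.04390 m/s, Re = 1.93×10^4, ε/D = 8.17×10^-4, f = 0.02748, h_2 = f(L/D)V²/2g = 0.003033 m
Series → Q common, losses add: H = Σh = 336.8 m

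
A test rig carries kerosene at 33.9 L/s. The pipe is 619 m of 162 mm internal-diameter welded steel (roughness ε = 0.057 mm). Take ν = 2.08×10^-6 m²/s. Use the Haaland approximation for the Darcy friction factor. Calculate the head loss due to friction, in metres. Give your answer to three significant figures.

h_f ≈ 9.89 m

V = 4Q/(πD²) = 4·0.0339/(π·0.162²) = 1.645 m/s
Re = VD/ν = 1.645·0.162/2.08×10^-6 = 1.28×10^5 → turbulent
ε/D = 0.057/162 = 3.52×10^-4
Haaland: f = 0.01877
h_f = f(L/D)V²/(2g) = 0.01877·(619/0.162)·1.645²/(2·9.81) = 9.890 m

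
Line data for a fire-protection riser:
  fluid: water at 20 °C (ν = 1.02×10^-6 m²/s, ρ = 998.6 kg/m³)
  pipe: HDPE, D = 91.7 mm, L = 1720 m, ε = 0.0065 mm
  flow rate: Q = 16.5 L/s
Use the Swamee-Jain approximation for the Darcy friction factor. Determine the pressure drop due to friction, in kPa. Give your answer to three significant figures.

V = 4Q/(πD²) = 4·0.0165/(π·0.0917²) = 2.498 m/s
Re = VD/ν = 2.498·0.0917/1.02×10^-6 = 2.25×10^5 → turbulent
ε/D = 0.0065/91.7 = 7.09×10^-5
Swamee-Jain: f = 0.01585
h_f = f(L/D)V²/(2g) = 0.01585·(1720/0.0917)·2.498²/(2·9.81) = 94.58 m
Δp = ρg·h_f = 998.6·9.81·94.58 = 926.5 kPa

Δp ≈ 927 kPa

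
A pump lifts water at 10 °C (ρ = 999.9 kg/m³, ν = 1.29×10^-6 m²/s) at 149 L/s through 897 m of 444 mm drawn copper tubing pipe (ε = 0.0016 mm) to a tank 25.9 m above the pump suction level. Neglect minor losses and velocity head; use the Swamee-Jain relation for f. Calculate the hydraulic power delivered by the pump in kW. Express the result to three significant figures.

P_hyd ≈ 39.8 kW

V = 4Q/(πD²) = 0.9623 m/s; Re = 3.31×10^5; ε/D = 3.60×10^-6; f = 0.01416
h_f = f(L/D)V²/2g = 1.350 m
Total head H = z + h_f = 25.9 + 1.350 = 27.25 m
P_hyd = ρgQH = 999.9·9.81·0.149·27.25 = 39.83 kW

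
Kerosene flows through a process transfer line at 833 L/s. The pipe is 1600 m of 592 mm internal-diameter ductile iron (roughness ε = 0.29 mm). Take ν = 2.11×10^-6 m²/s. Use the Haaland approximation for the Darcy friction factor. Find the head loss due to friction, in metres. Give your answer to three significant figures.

h_f ≈ 21.7 m

V = 4Q/(πD²) = 4·0.833/(π·0.592²) = 3.026 m/s
Re = VD/ν = 3.026·0.592/2.11×10^-6 = 8.49×10^5 → turbulent
ε/D = 0.29/592 = 4.90×10^-4
Haaland: f = 0.01718
h_f = f(L/D)V²/(2g) = 0.01718·(1600/0.592)·3.026²/(2·9.81) = 21.67 m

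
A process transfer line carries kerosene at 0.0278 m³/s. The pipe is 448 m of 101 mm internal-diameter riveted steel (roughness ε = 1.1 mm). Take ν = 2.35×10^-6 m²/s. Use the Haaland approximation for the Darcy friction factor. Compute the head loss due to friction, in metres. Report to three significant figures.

h_f ≈ 107 m

V = 4Q/(πD²) = 4·0.0278/(π·0.101²) = 3.470 m/s
Re = VD/ν = 3.470·0.101/2.35×10^-6 = 1.49×10^5 → turbulent
ε/D = 1.1/101 = 0.0109
Haaland: f = 0.03946
h_f = f(L/D)V²/(2g) = 0.03946·(448/0.101)·3.470²/(2·9.81) = 107.4 m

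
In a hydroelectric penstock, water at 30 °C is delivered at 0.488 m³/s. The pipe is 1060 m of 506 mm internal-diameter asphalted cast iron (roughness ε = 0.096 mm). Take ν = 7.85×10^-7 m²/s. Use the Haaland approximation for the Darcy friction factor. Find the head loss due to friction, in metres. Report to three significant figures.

h_f ≈ 8.92 m

V = 4Q/(πD²) = 4·0.488/(π·0.506²) = 2.427 m/s
Re = VD/ν = 2.427·0.506/7.85×10^-7 = 1.56×10^6 → turbulent
ε/D = 0.096/506 = 1.90×10^-4
Haaland: f = 0.01419
h_f = f(L/D)V²/(2g) = 0.01419·(1060/0.506)·2.427²/(2·9.81) = 8.924 m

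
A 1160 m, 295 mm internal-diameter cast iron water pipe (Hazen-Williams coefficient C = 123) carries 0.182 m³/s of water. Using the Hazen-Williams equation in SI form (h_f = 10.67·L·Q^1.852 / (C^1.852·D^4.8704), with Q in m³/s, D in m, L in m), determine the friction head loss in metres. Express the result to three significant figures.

h_f = 10.67·1160·0.182^1.852 / (123^1.852·0.295^4.8704) = 27.16 m

h_f ≈ 27.2 m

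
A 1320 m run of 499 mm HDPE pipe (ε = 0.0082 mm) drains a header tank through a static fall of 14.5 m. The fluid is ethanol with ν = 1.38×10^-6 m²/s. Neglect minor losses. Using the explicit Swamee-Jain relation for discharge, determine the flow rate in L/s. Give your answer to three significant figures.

Swamee-Jain (Type II): Q = -0.965·√(gD⁵h_f/L)·ln[ε/(3.7D) + √(3.17ν²L/(gD³h_f))]
√(gD⁵h_f/L) = √(9.81·0.499⁵·14.5/1320) = 0.05774
ε/(3.7D) = 4.44×10^-6; √(3.17ν²L/(gD³h_f)) = 2.12×10^-5
Q = -0.965·0.05774·ln(2.568×10^-5) = 0.5890 m³/s
Check: V = 3.01 m/s, Re = 1.09×10^6, f = 0.01186, h_f = 14.5 m ≈ 14.5 m ✓

Q ≈ 589 L/s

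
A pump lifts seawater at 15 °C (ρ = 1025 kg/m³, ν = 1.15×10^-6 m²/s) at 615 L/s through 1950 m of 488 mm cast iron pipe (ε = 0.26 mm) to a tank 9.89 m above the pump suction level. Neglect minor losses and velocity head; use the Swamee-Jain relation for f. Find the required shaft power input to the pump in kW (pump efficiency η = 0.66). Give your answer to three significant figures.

P_shaft ≈ 451 kW

V = 4Q/(πD²) = 3.288 m/s; Re = 1.40×10^6; ε/D = 5.33×10^-4; f = 0.01737
h_f = f(L/D)V²/2g = 38.26 m
Total head H = z + h_f = 9.89 + 38.26 = 48.15 m
P_hyd = ρgQH = 1025·9.81·0.615·48.15 = 297.7 kW
P_shaft = P_hyd/η = 297.7/0.66 = 451.1 kW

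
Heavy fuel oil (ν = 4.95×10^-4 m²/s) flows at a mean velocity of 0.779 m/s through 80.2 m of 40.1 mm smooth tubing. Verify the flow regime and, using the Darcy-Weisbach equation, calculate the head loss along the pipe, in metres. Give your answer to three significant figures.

Re = VD/ν = 0.779·0.04010/4.95×10^-4 = 63.1 → laminar (Re < 2300)
f = 64/Re = 1.014
h_f = f(L/D)V²/(2g) = 1.014·(80.2/0.04010)·0.779²/(2·9.81) = 62.73 m

h_f ≈ 62.7 m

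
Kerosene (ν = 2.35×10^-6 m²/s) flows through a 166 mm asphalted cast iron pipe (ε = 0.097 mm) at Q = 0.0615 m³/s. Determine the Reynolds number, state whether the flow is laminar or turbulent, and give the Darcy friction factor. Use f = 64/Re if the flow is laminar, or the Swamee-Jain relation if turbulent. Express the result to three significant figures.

V = 4Q/(πD²) = 2.842 m/s
Re = VD/ν = 2.842·0.166/2.35×10^-6 = 2.01×10^5
Re > 4000 → turbulent; ε/D = 5.84×10^-4
Swamee-Jain: f = 0.01936

Re ≈ 2.01×10^5; turbulent; f ≈ 0.0194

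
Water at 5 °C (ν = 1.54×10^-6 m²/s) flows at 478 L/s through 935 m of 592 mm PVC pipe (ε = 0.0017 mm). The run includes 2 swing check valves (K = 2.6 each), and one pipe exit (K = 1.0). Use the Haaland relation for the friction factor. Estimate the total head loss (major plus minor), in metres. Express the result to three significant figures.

H_L ≈ 3.98 m

V = 4Q/(πD²) = 1.737 m/s; V²/2g = 0.1537 m
Re = 6.68×10^5, ε/D = 2.87×10^-6 → f = 0.01245 (Haaland)
Major: h_f = f(L/D)·V²/2g = 0.01245·1579·0.1537 = 3.023 m
Minor: ΣK = 6.20; h_m = ΣK·V²/2g = 0.9530 m
Total H_L = 3.023 + 0.9530 = 3.976 m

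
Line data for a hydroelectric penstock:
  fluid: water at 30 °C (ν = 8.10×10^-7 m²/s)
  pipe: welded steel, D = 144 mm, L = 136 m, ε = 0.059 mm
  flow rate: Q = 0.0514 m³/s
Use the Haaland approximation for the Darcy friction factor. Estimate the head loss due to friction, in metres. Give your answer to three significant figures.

h_f ≈ 8.09 m

V = 4Q/(πD²) = 4·0.0514/(π·0.144²) = 3.156 m/s
Re = VD/ν = 3.156·0.144/8.10×10^-7 = 5.61×10^5 → turbulent
ε/D = 0.059/144 = 4.10×10^-4
Haaland: f = 0.01688
h_f = f(L/D)V²/(2g) = 0.01688·(136/0.144)·3.156²/(2·9.81) = 8.094 m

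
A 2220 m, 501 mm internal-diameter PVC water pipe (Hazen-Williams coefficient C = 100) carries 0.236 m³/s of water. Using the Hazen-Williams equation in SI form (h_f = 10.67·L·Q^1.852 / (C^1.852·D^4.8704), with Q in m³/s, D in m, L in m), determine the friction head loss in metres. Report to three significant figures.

h_f ≈ 9.36 m

h_f = 10.67·2220·0.236^1.852 / (100^1.852·0.501^4.8704) = 9.355 m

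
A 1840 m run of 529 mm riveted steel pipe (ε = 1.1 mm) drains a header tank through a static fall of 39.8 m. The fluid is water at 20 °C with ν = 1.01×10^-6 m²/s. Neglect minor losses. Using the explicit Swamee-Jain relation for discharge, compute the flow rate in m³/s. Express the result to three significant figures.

Swamee-Jain (Type II): Q = -0.965·√(gD⁵h_f/L)·ln[ε/(3.7D) + √(3.17ν²L/(gD³h_f))]
√(gD⁵h_f/L) = √(9.81·0.529⁵·39.8/1840) = 0.09376
ε/(3.7D) = 5.62×10^-4; √(3.17ν²L/(gD³h_f)) = 1.01×10^-5
Q = -0.965·0.09376·ln(5.721×10^-4) = 0.6755 m³/s
Check: V = 3.07 m/s, Re = 1.61×10^6, f = 0.02383, h_f = 39.9 m ≈ 39.8 m ✓

Q ≈ 0.676 m³/s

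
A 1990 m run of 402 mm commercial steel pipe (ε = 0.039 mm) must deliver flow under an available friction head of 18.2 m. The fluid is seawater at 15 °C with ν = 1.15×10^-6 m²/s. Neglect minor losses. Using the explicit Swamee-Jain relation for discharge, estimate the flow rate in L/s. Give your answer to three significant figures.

Q ≈ 292 L/s

Swamee-Jain (Type II): Q = -0.965·√(gD⁵h_f/L)·ln[ε/(3.7D) + √(3.17ν²L/(gD³h_f))]
√(gD⁵h_f/L) = √(9.81·0.402⁵·18.2/1990) = 0.03069
ε/(3.7D) = 2.62×10^-5; √(3.17ν²L/(gD³h_f)) = 2.68×10^-5
Q = -0.965·0.03069·ln(5.304×10^-5) = 0.2916 m³/s
Check: V = 2.30 m/s, Re = 8.03×10^5, f = 0.01373, h_f = 18.3 m ≈ 18.2 m ✓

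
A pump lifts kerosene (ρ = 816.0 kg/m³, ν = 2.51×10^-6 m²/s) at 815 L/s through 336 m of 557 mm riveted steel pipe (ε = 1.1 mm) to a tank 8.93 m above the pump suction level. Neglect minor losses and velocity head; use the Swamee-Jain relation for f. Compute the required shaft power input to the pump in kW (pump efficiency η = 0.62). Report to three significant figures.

V = 4Q/(πD²) = 3.345 m/s; Re = 7.42×10^5; ε/D = 0.00197; f = 0.02368
h_f = f(L/D)V²/2g = 8.146 m
Total head H = z + h_f = 8.93 + 8.146 = 17.08 m
P_hyd = ρgQH = 816.0·9.81·0.815·17.08 = 111.4 kW
P_shaft = P_hyd/η = 111.4/0.62 = 179.7 kW

P_shaft ≈ 180 kW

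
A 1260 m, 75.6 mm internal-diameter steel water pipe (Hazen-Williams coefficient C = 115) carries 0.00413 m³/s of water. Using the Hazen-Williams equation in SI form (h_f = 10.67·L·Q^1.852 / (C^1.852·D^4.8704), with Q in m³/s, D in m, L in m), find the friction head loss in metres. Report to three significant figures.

h_f ≈ 22.9 m

h_f = 10.67·1260·0.00413^1.852 / (115^1.852·0.0756^4.8704) = 22.85 m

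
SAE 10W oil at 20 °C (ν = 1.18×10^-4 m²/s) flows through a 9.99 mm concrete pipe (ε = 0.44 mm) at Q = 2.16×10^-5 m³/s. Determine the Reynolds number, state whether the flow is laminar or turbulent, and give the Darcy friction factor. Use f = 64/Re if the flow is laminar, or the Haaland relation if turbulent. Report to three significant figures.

Re ≈ 23.3; laminar; f = 64/Re ≈ 2.74

V = 4Q/(πD²) = 0.2756 m/s
Re = VD/ν = 0.2756·0.00999/1.18×10^-4 = 23.3
Re < 2300 → laminar → f = 64/Re = 2.743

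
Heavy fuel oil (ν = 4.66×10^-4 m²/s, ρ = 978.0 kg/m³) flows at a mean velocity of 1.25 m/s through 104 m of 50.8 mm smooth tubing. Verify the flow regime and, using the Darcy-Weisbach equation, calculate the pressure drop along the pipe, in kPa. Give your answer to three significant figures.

Re = VD/ν = 1.25·0.05080/4.66×10^-4 = 136 → laminar (Re < 2300)
f = 64/Re = 0.4697
h_f = f(L/D)V²/(2g) = 0.4697·(104/0.05080)·1.25²/(2·9.81) = 76.57 m
Δp = ρg·h_f = 978.0·9.81·76.57 = 734.7 kPa

Δp ≈ 735 kPa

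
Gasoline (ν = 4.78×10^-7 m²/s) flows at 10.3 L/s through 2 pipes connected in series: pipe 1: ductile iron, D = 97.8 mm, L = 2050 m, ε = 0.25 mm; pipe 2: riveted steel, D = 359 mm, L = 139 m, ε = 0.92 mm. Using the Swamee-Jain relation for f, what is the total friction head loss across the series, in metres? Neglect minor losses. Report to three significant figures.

Pipe 1: V = 1.371 m/s, Re = 2.81×10^5, ε/D = 0.00256, f = 0.02572, h_1 = f(L/D)V²/2g = 51.66 m
Pipe 2: V = 0.1018 m/s, Re = 7.64×10^4, ε/D = 0.00256, f = 0.02715, h_2 = f(L/D)V²/2g = 0.005548 m
Series → Q common, losses add: H = Σh = 51.66 m

H ≈ 51.7 m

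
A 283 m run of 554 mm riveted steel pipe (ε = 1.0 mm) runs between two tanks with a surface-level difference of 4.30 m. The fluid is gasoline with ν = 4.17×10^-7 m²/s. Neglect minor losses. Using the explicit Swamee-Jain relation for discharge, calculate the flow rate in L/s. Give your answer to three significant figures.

Q ≈ 648 L/s

Swamee-Jain (Type II): Q = -0.965·√(gD⁵h_f/L)·ln[ε/(3.7D) + √(3.17ν²L/(gD³h_f))]
√(gD⁵h_f/L) = √(9.81·0.554⁵·4.30/283) = 0.08820
ε/(3.7D) = 4.88×10^-4; √(3.17ν²L/(gD³h_f)) = 4.66×10^-6
Q = -0.965·0.08820·ln(4.925×10^-4) = 0.6482 m³/s
Check: V = 2.69 m/s, Re = 3.57×10^6, f = 0.02288, h_f = 4.31 m ≈ 4.30 m ✓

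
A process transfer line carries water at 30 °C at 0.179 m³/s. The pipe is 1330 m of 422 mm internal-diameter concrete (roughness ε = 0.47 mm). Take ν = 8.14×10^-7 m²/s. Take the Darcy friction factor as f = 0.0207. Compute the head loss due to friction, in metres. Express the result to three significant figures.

h_f ≈ 5.45 m

V = 4Q/(πD²) = 4·0.179/(π·0.422²) = 1.280 m/s
h_f = f(L/D)V²/(2g) = 0.02070·(1330/0.422)·1.280²/(2·9.81) = 5.446 m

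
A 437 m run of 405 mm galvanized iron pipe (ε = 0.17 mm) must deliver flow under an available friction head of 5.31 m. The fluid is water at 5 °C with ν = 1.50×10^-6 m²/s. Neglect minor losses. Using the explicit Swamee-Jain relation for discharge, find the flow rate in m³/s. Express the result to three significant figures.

Q ≈ 0.308 m³/s

Swamee-Jain (Type II): Q = -0.965·√(gD⁵h_f/L)·ln[ε/(3.7D) + √(3.17ν²L/(gD³h_f))]
√(gD⁵h_f/L) = √(9.81·0.405⁵·5.31/437) = 0.03604
ε/(3.7D) = 1.13×10^-4; √(3.17ν²L/(gD³h_f)) = 3.00×10^-5
Q = -0.965·0.03604·ln(1.435×10^-4) = 0.3078 m³/s
Check: V = 2.39 m/s, Re = 6.45×10^5, f = 0.01703, h_f = 5.34 m ≈ 5.31 m ✓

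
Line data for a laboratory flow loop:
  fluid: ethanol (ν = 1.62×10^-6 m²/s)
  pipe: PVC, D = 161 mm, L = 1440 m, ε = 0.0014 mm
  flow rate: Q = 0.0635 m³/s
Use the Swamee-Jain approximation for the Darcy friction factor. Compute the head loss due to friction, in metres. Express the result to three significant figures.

V = 4Q/(πD²) = 4·0.0635/(π·0.161²) = 3.119 m/s
Re = VD/ν = 3.119·0.161/1.62×10^-6 = 3.10×10^5 → turbulent
ε/D = 0.0014/161 = 8.70×10^-6
Swamee-Jain: f = 0.01439
h_f = f(L/D)V²/(2g) = 0.01439·(1440/0.161)·3.119²/(2·9.81) = 63.82 m

h_f ≈ 63.8 m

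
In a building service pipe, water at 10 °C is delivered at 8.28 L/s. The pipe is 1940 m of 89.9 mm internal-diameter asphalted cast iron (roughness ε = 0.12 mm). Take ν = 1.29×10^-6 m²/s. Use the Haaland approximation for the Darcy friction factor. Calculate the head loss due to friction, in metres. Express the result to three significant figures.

V = 4Q/(πD²) = 4·0.00828/(π·0.0899²) = 1.304 m/s
Re = VD/ν = 1.304·0.0899/1.29×10^-6 = 9.09×10^4 → turbulent
ε/D = 0.12/89.9 = 0.00133
Haaland: f = 0.02324
h_f = f(L/D)V²/(2g) = 0.02324·(1940/0.0899)·1.304²/(2·9.81) = 43.49 m

h_f ≈ 43.5 m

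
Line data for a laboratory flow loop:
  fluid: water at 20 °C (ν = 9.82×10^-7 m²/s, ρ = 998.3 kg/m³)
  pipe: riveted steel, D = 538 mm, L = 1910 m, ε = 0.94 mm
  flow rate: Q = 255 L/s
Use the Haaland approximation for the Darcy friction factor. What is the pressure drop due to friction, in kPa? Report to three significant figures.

Δp ≈ 51.1 kPa

V = 4Q/(πD²) = 4·0.255/(π·0.538²) = 1.122 m/s
Re = VD/ν = 1.122·0.538/9.82×10^-7 = 6.15×10^5 → turbulent
ε/D = 0.94/538 = 0.00175
Haaland: f = 0.02294
h_f = f(L/D)V²/(2g) = 0.02294·(1910/0.538)·1.122²/(2·9.81) = 5.222 m
Δp = ρg·h_f = 998.3·9.81·5.222 = 51.14 kPa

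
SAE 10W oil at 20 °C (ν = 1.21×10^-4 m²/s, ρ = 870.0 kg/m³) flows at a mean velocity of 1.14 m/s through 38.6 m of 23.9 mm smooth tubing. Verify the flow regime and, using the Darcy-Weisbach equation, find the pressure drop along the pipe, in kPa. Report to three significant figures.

Δp ≈ 260 kPa

Re = VD/ν = 1.14·0.02390/1.21×10^-4 = 225 → laminar (Re < 2300)
f = 64/Re = 0.2842
h_f = f(L/D)V²/(2g) = 0.2842·(38.6/0.02390)·1.14²/(2·9.81) = 30.41 m
Δp = ρg·h_f = 870.0·9.81·30.41 = 259.5 kPa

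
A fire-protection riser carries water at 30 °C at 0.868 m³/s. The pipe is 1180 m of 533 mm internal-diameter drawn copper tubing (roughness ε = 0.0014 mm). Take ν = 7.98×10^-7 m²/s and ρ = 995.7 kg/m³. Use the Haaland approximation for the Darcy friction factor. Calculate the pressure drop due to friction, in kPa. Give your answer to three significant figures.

Δp ≈ 167 kPa

V = 4Q/(πD²) = 4·0.868/(π·0.533²) = 3.890 m/s
Re = VD/ν = 3.890·0.533/7.98×10^-7 = 2.60×10^6 → turbulent
ε/D = 0.0014/533 = 2.63×10^-6
Haaland: f = 0.01001
h_f = f(L/D)V²/(2g) = 0.01001·(1180/0.533)·3.890²/(2·9.81) = 17.10 m
Δp = ρg·h_f = 995.7·9.81·17.10 = 167.0 kPa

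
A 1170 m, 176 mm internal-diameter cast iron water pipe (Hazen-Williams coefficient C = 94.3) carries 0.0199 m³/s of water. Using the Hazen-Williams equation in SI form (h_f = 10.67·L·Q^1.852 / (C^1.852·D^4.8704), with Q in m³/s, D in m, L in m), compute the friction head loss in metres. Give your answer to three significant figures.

h_f = 10.67·1170·0.0199^1.852 / (94.3^1.852·0.176^4.8704) = 9.198 m

h_f ≈ 9.20 m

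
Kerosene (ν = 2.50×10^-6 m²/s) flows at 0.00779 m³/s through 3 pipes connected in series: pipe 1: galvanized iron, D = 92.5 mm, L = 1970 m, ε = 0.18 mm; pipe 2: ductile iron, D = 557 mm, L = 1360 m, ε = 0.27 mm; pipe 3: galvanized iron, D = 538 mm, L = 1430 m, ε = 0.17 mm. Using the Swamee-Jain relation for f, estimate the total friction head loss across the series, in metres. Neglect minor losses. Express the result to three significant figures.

Pipe 1: V = 1.159 m/s, Re = 4.29×10^4, ε/D = 0.00195, f = 0.02708, h_1 = f(L/D)V²/2g = 39.49 m
Pipe 2: V = 0.03197 m/s, Re = 7120, ε/D = 4.85×10^-4, f = 0.03480, h_2 = f(L/D)V²/2g = 0.004426 m
Pipe 3: V = 0.03427 m/s, Re = 7370, ε/D = 3.16×10^-4, f = 0.03422, h_3 = f(L/D)V²/2g = 0.005444 m
Series → Q common, losses add: H = Σh = 39.50 m

H ≈ 39.5 m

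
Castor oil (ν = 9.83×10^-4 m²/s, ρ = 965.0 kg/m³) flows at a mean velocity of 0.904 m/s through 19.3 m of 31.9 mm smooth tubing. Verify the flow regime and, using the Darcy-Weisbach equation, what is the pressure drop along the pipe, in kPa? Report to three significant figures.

Re = VD/ν = 0.904·0.03190/9.83×10^-4 = 29.3 → laminar (Re < 2300)
f = 64/Re = 2.182
h_f = f(L/D)V²/(2g) = 2.182·(19.3/0.03190)·0.904²/(2·9.81) = 54.98 m
Δp = ρg·h_f = 965.0·9.81·54.98 = 520.4 kPa

Δp ≈ 520 kPa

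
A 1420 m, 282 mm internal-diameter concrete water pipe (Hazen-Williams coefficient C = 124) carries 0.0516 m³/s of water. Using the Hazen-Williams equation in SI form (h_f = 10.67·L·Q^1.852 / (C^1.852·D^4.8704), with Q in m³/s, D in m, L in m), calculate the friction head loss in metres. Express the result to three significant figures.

h_f = 10.67·1420·0.0516^1.852 / (124^1.852·0.282^4.8704) = 3.952 m

h_f ≈ 3.95 m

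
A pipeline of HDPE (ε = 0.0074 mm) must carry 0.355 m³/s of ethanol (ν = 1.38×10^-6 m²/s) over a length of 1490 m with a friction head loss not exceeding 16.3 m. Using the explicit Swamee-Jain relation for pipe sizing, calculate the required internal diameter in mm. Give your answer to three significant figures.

Swamee-Jain (Type III): D = 0.66·[ε^1.25·(LQ²/(gh_f))^4.75 + ν·Q^9.4·(L/(gh_f))^5.2]^0.04
LQ²/(gh_f) = 1.174; L/(gh_f) = 9.318
Term 1 = ε^1.25·(…)^4.75 = 8.28×10^-7; Term 2 = ν·Q^9.4·(…)^5.2 = 8.96×10^-6
D = 0.66·(8.28×10^-7 + 8.96×10^-6)^0.04 = 0.4161 m = 416 mm
Check: V = 2.61 m/s, Re = 7.87×10^5, f = 0.01246, h_f = 15.5 m ≈ 16.3 m ✓

D ≈ 416 mm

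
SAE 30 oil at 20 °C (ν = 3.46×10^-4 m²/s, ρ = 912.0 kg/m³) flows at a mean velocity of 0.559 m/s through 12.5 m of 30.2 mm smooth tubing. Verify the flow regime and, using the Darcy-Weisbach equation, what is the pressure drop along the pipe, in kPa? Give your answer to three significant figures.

Re = VD/ν = 0.559·0.03020/3.46×10^-4 = 48.8 → laminar (Re < 2300)
f = 64/Re = 1.312
h_f = f(L/D)V²/(2g) = 1.312·(12.5/0.03020)·0.559²/(2·9.81) = 8.647 m
Δp = ρg·h_f = 912.0·9.81·8.647 = 77.36 kPa

Δp ≈ 77.4 kPa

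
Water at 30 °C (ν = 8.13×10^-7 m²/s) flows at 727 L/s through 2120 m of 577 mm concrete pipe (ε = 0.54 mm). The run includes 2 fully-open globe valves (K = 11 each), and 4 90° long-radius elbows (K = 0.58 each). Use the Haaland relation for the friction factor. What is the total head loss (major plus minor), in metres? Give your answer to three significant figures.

V = 4Q/(πD²) = 2.780 m/s; V²/2g = 0.3940 m
Re = 1.97×10^6, ε/D = 9.36×10^-4 → f = 0.01950 (Haaland)
Major: h_f = f(L/D)·V²/2g = 0.01950·3674·0.3940 = 28.23 m
Minor: ΣK = 24.3; h_m = ΣK·V²/2g = 9.582 m
Total H_L = 28.23 + 9.582 = 37.82 m

H_L ≈ 37.8 m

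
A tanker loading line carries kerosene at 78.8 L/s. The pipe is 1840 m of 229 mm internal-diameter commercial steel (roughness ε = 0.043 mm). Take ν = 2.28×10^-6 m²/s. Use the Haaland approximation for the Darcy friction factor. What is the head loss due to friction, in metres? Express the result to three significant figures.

h_f ≈ 25.3 m

V = 4Q/(πD²) = 4·0.0788/(π·0.229²) = 1.913 m/s
Re = VD/ν = 1.913·0.229/2.28×10^-6 = 1.92×10^5 → turbulent
ε/D = 0.043/229 = 1.88×10^-4
Haaland: f = 0.01688
h_f = f(L/D)V²/(2g) = 0.01688·(1840/0.229)·1.913²/(2·9.81) = 25.31 m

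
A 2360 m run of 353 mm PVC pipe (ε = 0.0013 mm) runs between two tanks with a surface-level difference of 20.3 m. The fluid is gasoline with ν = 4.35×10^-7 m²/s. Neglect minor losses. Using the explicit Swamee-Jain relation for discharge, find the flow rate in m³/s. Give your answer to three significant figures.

Swamee-Jain (Type II): Q = -0.965·√(gD⁵h_f/L)·ln[ε/(3.7D) + √(3.17ν²L/(gD³h_f))]
√(gD⁵h_f/L) = √(9.81·0.353⁵·20.3/2360) = 0.02151
ε/(3.7D) = 9.95×10^-7; √(3.17ν²L/(gD³h_f)) = 1.27×10^-5
Q = -0.965·0.02151·ln(1.371×10^-5) = 0.2324 m³/s
Check: V = 2.37 m/s, Re = 1.93×10^6, f = 0.01056, h_f = 20.3 m ≈ 20.3 m ✓

Q ≈ 0.232 m³/s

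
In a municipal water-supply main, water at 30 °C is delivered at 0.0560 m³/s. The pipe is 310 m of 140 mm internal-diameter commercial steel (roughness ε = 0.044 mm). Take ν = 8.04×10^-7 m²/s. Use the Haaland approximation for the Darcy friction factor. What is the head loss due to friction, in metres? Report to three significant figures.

h_f ≈ 24.0 m

V = 4Q/(πD²) = 4·0.0560/(π·0.140²) = 3.638 m/s
Re = VD/ν = 3.638·0.140/8.04×10^-7 = 6.33×10^5 → turbulent
ε/D = 0.044/140 = 3.14×10^-4
Haaland: f = 0.01605
h_f = f(L/D)V²/(2g) = 0.01605·(310/0.140)·3.638²/(2·9.81) = 23.97 m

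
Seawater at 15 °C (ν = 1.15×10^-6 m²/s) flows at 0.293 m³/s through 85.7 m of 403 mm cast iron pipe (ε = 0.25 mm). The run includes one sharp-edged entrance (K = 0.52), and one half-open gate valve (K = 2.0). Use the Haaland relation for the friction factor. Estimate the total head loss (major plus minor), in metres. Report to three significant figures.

V = 4Q/(πD²) = 2.297 m/s; V²/2g = 0.2689 m
Re = 8.05×10^5, ε/D = 6.20×10^-4 → f = 0.01804 (Haaland)
Major: h_f = f(L/D)·V²/2g = 0.01804·212.7·0.2689 = 1.032 m
Minor: ΣK = 2.52; h_m = ΣK·V²/2g = 0.6777 m
Total H_L = 1.032 + 0.6777 = 1.709 m

H_L ≈ 1.71 m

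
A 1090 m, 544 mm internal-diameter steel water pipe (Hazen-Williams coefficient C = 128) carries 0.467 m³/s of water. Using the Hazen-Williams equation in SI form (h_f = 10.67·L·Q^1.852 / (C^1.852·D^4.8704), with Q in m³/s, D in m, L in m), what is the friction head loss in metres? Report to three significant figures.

h_f = 10.67·1090·0.467^1.852 / (128^1.852·0.544^4.8704) = 6.892 m

h_f ≈ 6.89 m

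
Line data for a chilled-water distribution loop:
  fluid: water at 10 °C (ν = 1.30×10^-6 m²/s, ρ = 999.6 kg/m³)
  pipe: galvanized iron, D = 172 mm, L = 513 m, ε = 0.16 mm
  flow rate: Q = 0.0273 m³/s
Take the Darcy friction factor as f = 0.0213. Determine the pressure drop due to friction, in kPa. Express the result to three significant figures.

Δp ≈ 43.8 kPa

V = 4Q/(πD²) = 4·0.0273/(π·0.172²) = 1.175 m/s
h_f = f(L/D)V²/(2g) = 0.02130·(513/0.172)·1.175²/(2·9.81) = 4.470 m
Δp = ρg·h_f = 999.6·9.81·4.470 = 43.83 kPa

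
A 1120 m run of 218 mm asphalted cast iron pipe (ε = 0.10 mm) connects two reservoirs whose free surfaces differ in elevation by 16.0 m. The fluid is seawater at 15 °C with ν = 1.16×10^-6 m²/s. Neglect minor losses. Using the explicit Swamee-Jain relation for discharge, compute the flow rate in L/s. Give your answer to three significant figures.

Swamee-Jain (Type II): Q = -0.965·√(gD⁵h_f/L)·ln[ε/(3.7D) + √(3.17ν²L/(gD³h_f))]
√(gD⁵h_f/L) = √(9.81·0.218⁵·16.0/1120) = 0.008307
ε/(3.7D) = 1.24×10^-4; √(3.17ν²L/(gD³h_f)) = 5.42×10^-5
Q = -0.965·0.008307·ln(1.782×10^-4) = 0.06920 m³/s
Check: V = 1.85 m/s, Re = 3.48×10^5, f = 0.01790, h_f = 16.1 m ≈ 16.0 m ✓

Q ≈ 69.2 L/s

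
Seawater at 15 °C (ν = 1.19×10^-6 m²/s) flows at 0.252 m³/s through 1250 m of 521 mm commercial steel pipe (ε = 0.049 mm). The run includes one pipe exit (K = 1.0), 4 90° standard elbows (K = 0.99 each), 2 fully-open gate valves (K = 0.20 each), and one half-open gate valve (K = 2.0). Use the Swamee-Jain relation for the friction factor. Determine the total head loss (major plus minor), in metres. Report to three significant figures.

V = 4Q/(πD²) = 1.182 m/s; V²/2g = 0.07121 m
Re = 5.18×10^5, ε/D = 9.40×10^-5 → f = 0.01434 (Swamee-Jain)
Major: h_f = f(L/D)·V²/2g = 0.01434·2399·0.07121 = 2.450 m
Minor: ΣK = 7.36; h_m = ΣK·V²/2g = 0.5241 m
Total H_L = 2.450 + 0.5241 = 2.974 m

H_L ≈ 2.97 m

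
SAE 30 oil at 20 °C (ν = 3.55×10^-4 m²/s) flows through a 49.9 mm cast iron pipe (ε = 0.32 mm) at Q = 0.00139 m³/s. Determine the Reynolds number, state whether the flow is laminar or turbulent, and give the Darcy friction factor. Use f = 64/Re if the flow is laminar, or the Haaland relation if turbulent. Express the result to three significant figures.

Re ≈ 99.9; laminar; f = 64/Re ≈ 0.641

V = 4Q/(πD²) = 0.7108 m/s
Re = VD/ν = 0.7108·0.0499/3.55×10^-4 = 99.9
Re < 2300 → laminar → f = 64/Re = 0.6406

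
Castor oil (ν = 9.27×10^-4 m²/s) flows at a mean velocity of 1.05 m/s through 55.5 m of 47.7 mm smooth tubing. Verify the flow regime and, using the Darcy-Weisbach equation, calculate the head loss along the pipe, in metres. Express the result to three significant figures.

Re = VD/ν = 1.05·0.04770/9.27×10^-4 = 54.0 → laminar (Re < 2300)
f = 64/Re = 1.185
h_f = f(L/D)V²/(2g) = 1.185·(55.5/0.04770)·1.05²/(2·9.81) = 77.45 m

h_f ≈ 77.4 m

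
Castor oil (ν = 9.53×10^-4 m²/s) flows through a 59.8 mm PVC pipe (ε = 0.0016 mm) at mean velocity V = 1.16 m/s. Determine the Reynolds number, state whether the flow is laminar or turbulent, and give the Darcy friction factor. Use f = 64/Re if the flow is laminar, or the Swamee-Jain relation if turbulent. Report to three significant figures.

Re = VD/ν = 1.160·0.0598/9.53×10^-4 = 72.8
Re < 2300 → laminar → f = 64/Re = 0.8793

Re ≈ 72.8; laminar; f = 64/Re ≈ 0.879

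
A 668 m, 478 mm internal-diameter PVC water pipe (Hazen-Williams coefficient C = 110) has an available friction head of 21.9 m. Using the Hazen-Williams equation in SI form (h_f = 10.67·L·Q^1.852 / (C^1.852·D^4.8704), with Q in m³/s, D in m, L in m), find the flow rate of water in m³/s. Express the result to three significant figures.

Q ≈ 0.695 m³/s

Rearranging: Q = [h_f·C^1.852·D^4.8704 / (10.67·L)]^(1/1.852)
Q = [21.9·110^1.852·0.478^4.8704 / (10.67·668)]^0.540 = 0.6946 m³/s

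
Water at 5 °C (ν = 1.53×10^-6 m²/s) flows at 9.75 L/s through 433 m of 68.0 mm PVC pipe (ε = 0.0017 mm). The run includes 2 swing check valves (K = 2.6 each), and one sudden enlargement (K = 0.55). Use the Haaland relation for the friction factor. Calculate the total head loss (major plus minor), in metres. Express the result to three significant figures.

V = 4Q/(πD²) = 2.685 m/s; V²/2g = 0.3674 m
Re = 1.19×10^5, ε/D = 2.50×10^-5 → f = 0.01730 (Haaland)
Major: h_f = f(L/D)·V²/2g = 0.01730·6368·0.3674 = 40.46 m
Minor: ΣK = 5.75; h_m = ΣK·V²/2g = 2.112 m
Total H_L = 40.46 + 2.112 = 42.57 m

H_L ≈ 42.6 m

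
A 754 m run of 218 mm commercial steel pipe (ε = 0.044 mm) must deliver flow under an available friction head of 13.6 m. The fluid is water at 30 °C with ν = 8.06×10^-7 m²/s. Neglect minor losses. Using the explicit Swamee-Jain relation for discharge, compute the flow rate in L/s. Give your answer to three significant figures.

Swamee-Jain (Type II): Q = -0.965·√(gD⁵h_f/L)·ln[ε/(3.7D) + √(3.17ν²L/(gD³h_f))]
√(gD⁵h_f/L) = √(9.81·0.218⁵·13.6/754) = 0.009334
ε/(3.7D) = 5.45×10^-5; √(3.17ν²L/(gD³h_f)) = 3.35×10^-5
Q = -0.965·0.009334·ln(8.807×10^-5) = 0.08410 m³/s
Check: V = 2.25 m/s, Re = 6.09×10^5, f = 0.01528, h_f = 13.7 m ≈ 13.6 m ✓

Q ≈ 84.1 L/s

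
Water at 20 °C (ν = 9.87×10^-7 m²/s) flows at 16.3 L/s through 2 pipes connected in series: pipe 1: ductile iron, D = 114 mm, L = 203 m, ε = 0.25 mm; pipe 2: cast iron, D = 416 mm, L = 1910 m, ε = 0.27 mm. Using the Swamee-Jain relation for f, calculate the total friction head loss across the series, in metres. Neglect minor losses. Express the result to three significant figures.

H ≈ 5.89 m

Pipe 1: V = 1.597 m/s, Re = 1.84×10^5, ε/D = 0.00219, f = 0.02509, h_1 = f(L/D)V²/2g = 5.807 m
Pipe 2: V = 0.1199 m/s, Re = 5.05×10^4, ε/D = 6.49×10^-4, f = 0.02307, h_2 = f(L/D)V²/2g = 0.07765 m
Series → Q common, losses add: H = Σh = 5.885 m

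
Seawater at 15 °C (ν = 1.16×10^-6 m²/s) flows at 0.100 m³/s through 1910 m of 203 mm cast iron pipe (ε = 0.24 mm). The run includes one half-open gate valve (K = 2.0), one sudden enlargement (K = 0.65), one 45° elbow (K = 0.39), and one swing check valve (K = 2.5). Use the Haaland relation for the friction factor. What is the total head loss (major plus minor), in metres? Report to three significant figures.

H_L ≈ 98.5 m

V = 4Q/(πD²) = 3.090 m/s; V²/2g = 0.4866 m
Re = 5.41×10^5, ε/D = 0.00118 → f = 0.02093 (Haaland)
Major: h_f = f(L/D)·V²/2g = 0.02093·9409·0.4866 = 95.83 m
Minor: ΣK = 5.54; h_m = ΣK·V²/2g = 2.696 m
Total H_L = 95.83 + 2.696 = 98.52 m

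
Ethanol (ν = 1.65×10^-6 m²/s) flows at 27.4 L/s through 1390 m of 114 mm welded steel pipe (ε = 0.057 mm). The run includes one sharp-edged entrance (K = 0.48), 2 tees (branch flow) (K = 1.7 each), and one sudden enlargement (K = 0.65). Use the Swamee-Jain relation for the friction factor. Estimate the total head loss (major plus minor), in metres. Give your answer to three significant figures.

H_L ≈ 87.0 m

V = 4Q/(πD²) = 2.684 m/s; V²/2g = 0.3673 m
Re = 1.85×10^5, ε/D = 5.00×10^-4 → f = 0.01907 (Swamee-Jain)
Major: h_f = f(L/D)·V²/2g = 0.01907·12193·0.3673 = 85.38 m
Minor: ΣK = 4.53; h_m = ΣK·V²/2g = 1.664 m
Total H_L = 85.38 + 1.664 = 87.04 m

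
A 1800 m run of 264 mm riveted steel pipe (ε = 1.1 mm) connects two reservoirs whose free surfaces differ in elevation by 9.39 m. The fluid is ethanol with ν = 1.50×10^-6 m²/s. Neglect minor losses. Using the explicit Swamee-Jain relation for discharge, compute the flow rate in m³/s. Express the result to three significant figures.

Q ≈ 0.0525 m³/s

Swamee-Jain (Type II): Q = -0.965·√(gD⁵h_f/L)·ln[ε/(3.7D) + √(3.17ν²L/(gD³h_f))]
√(gD⁵h_f/L) = √(9.81·0.264⁵·9.39/1800) = 0.008101
ε/(3.7D) = 0.00113; √(3.17ν²L/(gD³h_f)) = 8.70×10^-5
Q = -0.965·0.008101·ln(0.001213) = 0.05249 m³/s
Check: V = 0.959 m/s, Re = 1.69×10^5, f = 0.02959, h_f = 9.45 m ≈ 9.39 m ✓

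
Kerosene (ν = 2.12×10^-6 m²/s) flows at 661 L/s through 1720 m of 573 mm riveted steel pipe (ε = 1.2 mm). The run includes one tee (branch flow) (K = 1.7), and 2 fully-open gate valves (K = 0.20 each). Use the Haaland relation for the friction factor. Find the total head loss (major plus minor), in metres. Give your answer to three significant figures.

V = 4Q/(πD²) = 2.563 m/s; V²/2g = 0.3349 m
Re = 6.93×10^5, ε/D = 0.00209 → f = 0.02398 (Haaland)
Major: h_f = f(L/D)·V²/2g = 0.02398·3002·0.3349 = 24.11 m
Minor: ΣK = 2.10; h_m = ΣK·V²/2g = 0.7033 m
Total H_L = 24.11 + 0.7033 = 24.81 m

H_L ≈ 24.8 m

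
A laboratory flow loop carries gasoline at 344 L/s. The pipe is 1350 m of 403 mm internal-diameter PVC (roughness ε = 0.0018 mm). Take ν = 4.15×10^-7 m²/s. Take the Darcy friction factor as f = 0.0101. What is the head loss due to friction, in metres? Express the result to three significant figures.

h_f ≈ 12.5 m

V = 4Q/(πD²) = 4·0.344/(π·0.403²) = 2.697 m/s
h_f = f(L/D)V²/(2g) = 0.01010·(1350/0.403)·2.697²/(2·9.81) = 12.54 m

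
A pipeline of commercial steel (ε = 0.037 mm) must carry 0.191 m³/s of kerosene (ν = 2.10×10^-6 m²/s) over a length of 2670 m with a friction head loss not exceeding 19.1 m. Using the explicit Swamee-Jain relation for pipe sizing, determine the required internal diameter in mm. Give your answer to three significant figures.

D ≈ 369 mm

Swamee-Jain (Type III): D = 0.66·[ε^1.25·(LQ²/(gh_f))^4.75 + ν·Q^9.4·(L/(gh_f))^5.2]^0.04
LQ²/(gh_f) = 0.5198; L/(gh_f) = 14.25
Term 1 = ε^1.25·(…)^4.75 = 1.29×10^-7; Term 2 = ν·Q^9.4·(…)^5.2 = 3.66×10^-7
D = 0.66·(1.29×10^-7 + 3.66×10^-7)^0.04 = 0.3693 m = 369 mm
Check: V = 1.78 m/s, Re = 3.14×10^5, f = 0.01534, h_f = 18.0 m ≈ 19.1 m ✓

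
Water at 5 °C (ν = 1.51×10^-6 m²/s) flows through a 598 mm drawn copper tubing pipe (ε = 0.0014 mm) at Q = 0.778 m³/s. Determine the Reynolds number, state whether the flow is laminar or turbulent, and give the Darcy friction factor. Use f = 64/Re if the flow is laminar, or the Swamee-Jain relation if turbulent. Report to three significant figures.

V = 4Q/(πD²) = 2.770 m/s
Re = VD/ν = 2.770·0.598/1.51×10^-6 = 1.10×10^6
Re > 4000 → turbulent; ε/D = 2.34×10^-6
Swamee-Jain: f = 0.01149

Re ≈ 1.10×10^6; turbulent; f ≈ 0.0115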